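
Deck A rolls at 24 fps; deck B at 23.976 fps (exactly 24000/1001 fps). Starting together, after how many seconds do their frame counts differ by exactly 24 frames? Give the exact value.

1001 seconds

The gap grows by |24000/1001 − 24| = 24/1001 frames per second.
Time for a 24-frame gap: 24 ÷ (24/1001) = 1001 s.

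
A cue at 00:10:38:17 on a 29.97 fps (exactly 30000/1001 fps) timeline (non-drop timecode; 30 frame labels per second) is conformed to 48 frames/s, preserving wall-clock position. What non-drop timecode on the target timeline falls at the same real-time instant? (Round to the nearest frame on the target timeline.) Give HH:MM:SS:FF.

Source frame index: (0×3600 + 10×60 + 38) × 30 + 17 = 19157.
Real time: 19157 / (30000/1001) = 19176157/30000 s.
Target frame: (19176157/30000) × (48) = 19176157/625 ≈ 30681.851 → 30682.
At 48 labels/s: frame 30682 → 00:10:39:10.

00:10:39:10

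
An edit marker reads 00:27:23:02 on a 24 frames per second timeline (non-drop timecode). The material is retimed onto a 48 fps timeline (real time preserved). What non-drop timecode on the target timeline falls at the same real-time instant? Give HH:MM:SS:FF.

Source frame index: (0×3600 + 27×60 + 23) × 24 + 2 = 39434.
Real time: 39434 / (24) = 19717/12 s.
Target frame: (19717/12) × (48) = 78868.
At 48 labels/s: frame 78868 → 00:27:23:04.

00:27:23:04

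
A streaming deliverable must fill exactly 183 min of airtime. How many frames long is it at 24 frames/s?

263520 frames

183 min = 10980 s.
Frames = 10980 × 24 = 263520.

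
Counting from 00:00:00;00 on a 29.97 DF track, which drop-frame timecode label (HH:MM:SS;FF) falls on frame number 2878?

00:01:36;00

Each 10-minute DF block holds 10 × 60 × 30 − 9 × 2 = 17982 frames. 2878 ÷ 17982 → 0 full blocks, remainder 2878.
Within the partial block the first minute is 1800 frames and each further minute 1798, so 1 further minute boundary passed. Total skipped labels = 18 × 0 + 2 × 1 = 2.
Non-drop label index = 2878 + 2 = 2880; at 30 labels/s that is 00:01:36:00, i.e. DF 00:01:36;00.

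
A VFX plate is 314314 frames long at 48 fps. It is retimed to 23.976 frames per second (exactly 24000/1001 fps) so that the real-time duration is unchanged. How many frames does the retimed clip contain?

157000 frames

Target frames = source frames × (target rate / source rate) = 314314 × (24000/1001)/(48) = 314314 × 500/1001 = 157000.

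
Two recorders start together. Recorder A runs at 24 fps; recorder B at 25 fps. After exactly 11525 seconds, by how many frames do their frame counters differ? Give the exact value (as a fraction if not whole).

11525 frames

A emits 24 × 11525 = 276600 frames; B emits 25 × 11525 = 288125.
Difference = 11525 frames; B is ahead of A.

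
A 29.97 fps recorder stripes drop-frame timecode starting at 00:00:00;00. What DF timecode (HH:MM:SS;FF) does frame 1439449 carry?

13:20:29;19

Ten DF minutes hold 17982 frames, so frame 1439449 lies in block 80 (frames 1438560–1456541) with 889 frames into that block.
The block's first minute is 1800 frames and the rest 1798 each; 889 frames reaches minute 0, so 80 × 18 + 0 × 2 = 1440 labels have been skipped so far.
Adding those back, label number 1439449 + 1440 = 1440889 at 30 labels/s is 48029 s + 19 f = 13 h 20 min 29 s frame 19, i.e. 13:20:29;19.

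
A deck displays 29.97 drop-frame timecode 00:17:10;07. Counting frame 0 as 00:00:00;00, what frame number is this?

Complete 10-minute blocks: 1, each 17982 frames → 17982.
Remaining 7 whole minutes in the current block: 1800 + 6 × 1798 = 12588 frames.
Within the current minute: 10 × 30 + 7 − 2 = 305 (labels ;00/;01 skipped at this minute). Total = 17982 + 12588 + 305 = 30875.

30875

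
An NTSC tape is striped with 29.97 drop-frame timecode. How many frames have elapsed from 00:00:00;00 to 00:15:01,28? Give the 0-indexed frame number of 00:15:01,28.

Complete 10-minute blocks: 1, each 17982 frames → 17982.
Remaining 5 whole minutes in the current block: 1800 + 4 × 1798 = 8992 frames.
Within the current minute: 1 × 30 + 28 − 2 = 56 (labels ;00/;01 skipped at this minute). Total = 17982 + 8992 + 56 = 27030.

27030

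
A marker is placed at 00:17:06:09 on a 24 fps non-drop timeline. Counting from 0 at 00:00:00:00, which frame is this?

24633

Total seconds to the label: (0 × 3600 + 17 × 60 + 6) = 1026.
Frame index = 1026 × 24 + 9 = 24633.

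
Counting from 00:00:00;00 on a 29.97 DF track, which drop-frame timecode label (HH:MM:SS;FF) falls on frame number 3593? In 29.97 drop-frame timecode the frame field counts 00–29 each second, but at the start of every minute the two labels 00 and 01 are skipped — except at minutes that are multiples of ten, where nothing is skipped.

Each 10-minute DF block holds 10 × 60 × 30 − 9 × 2 = 17982 frames. 3593 ÷ 17982 → 0 full blocks, remainder 3593.
Within the partial block the first minute is 1800 frames and each further minute 1798, so 1 further minute boundary passed. Total skipped labels = 18 × 0 + 2 × 1 = 2.
Non-drop label index = 3593 + 2 = 3595; at 30 labels/s that is 00:01:59:25, i.e. DF 00:01:59;25.

00:01:59;25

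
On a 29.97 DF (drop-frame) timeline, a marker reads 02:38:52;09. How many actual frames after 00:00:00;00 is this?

Complete 10-minute blocks: 15, each 17982 frames → 269730.
Remaining 8 whole minutes in the current block: 1800 + 7 × 1798 = 14386 frames.
Within the current minute: 52 × 30 + 9 − 2 = 1567 (labels ;00/;01 skipped at this minute). Total = 269730 + 14386 + 1567 = 285683.

285683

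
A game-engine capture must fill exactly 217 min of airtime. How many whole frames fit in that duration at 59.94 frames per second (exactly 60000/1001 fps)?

780419 frames

217 min = 13020 s.
Frames = 13020 × 60000/1001 = 111600000/143 ≈ 780419.5804.
Complete frames: 780419.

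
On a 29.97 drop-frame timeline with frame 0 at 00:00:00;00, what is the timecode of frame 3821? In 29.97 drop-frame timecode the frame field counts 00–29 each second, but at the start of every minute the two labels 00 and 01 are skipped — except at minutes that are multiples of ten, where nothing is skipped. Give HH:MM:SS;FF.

Ten DF minutes hold 17982 frames, so frame 3821 lies in block 0 (frames 0–17981) with 3821 frames into that block.
The block's first minute is 1800 frames and the rest 1798 each; 3821 frames reaches minute 2, so 0 × 18 + 2 × 2 = 4 labels have been skipped so far.
Adding those back, label number 3821 + 4 = 3825 at 30 labels/s is 127 s + 15 f = 0 h 2 min 7 s frame 15, i.e. 00:02:07;15.

00:02:07;15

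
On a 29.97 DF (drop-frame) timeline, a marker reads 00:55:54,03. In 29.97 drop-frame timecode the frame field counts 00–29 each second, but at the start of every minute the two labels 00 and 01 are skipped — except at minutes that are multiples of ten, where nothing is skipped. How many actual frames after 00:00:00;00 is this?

As if non-drop at 30 labels/s: (0 × 3600 + 55 × 60 + 54) × 30 + 3 = 100623.
Minute boundaries passed: 55; those not divisible by 10: 55 − 5 = 50; dropped labels = 2 × 50 = 100.
Actual frame index = 100623 − 100 = 100523.

100523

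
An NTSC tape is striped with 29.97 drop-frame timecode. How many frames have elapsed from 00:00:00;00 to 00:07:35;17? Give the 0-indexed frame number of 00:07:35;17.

13653

As if non-drop at 30 labels/s: (0 × 3600 + 7 × 60 + 35) × 30 + 17 = 13667.
Minute boundaries passed: 7; those not divisible by 10: 7 − 0 = 7; dropped labels = 2 × 7 = 14.
Actual frame index = 13667 − 14 = 13653.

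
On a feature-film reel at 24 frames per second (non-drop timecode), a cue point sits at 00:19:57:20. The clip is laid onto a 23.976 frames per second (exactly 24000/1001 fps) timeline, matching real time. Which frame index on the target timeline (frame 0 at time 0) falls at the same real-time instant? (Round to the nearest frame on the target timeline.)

Source frame index: (0×3600 + 19×60 + 57) × 24 + 20 = 28748.
Real time: 28748 / (24) = 7187/6 s.
Target frame: (7187/6) × (24000/1001) = 28748000/1001 ≈ 28719.281 → 28719.

frame 28719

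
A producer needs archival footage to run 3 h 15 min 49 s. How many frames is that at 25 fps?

293725 frames

3 h 15 min 49 s = 11749 s.
Frames = 11749 × 25 = 293725.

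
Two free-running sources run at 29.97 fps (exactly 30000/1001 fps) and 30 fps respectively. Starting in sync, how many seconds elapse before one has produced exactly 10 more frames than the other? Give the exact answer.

1001/3 seconds

The gap grows by |30 − 30000/1001| = 30/1001 frames per second.
Time for a 10-frame gap: 10 ÷ (30/1001) = 1001/3 s.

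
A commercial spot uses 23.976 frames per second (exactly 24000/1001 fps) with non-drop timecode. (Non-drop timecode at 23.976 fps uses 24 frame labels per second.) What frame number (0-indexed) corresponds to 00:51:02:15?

Total seconds to the label: (0 × 3600 + 51 × 60 + 2) = 3062.
Frame index = 3062 × 24 + 15 = 73503.

73503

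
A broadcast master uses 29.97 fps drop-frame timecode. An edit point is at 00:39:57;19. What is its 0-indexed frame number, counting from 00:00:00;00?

As if non-drop at 30 labels/s: (0 × 3600 + 39 × 60 + 57) × 30 + 19 = 71929.
Minute boundaries passed: 39; those not divisible by 10: 39 − 3 = 36; dropped labels = 2 × 36 = 72.
Actual frame index = 71929 − 72 = 71857.

71857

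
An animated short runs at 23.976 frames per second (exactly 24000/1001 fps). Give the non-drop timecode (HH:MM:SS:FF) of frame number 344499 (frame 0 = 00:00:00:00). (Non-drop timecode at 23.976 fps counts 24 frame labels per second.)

03:59:14:03

344499 ÷ 24 = 14354 full seconds, remainder 3 frames.
14354 s = 3 h 59 min 14 s.
Timecode: 03:59:14:03.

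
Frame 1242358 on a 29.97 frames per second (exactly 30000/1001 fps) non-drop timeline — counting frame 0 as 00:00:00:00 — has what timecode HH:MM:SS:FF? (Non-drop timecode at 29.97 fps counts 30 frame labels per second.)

11:30:11:28

1242358 ÷ 30 = 41411 full seconds, remainder 28 frames.
41411 s = 11 h 30 min 11 s.
Timecode: 11:30:11:28.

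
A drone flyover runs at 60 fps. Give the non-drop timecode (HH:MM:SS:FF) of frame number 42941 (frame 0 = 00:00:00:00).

00:11:55:41

42941 ÷ 60 = 715 full seconds, remainder 41 frames.
715 s = 0 h 11 min 55 s.
Timecode: 00:11:55:41.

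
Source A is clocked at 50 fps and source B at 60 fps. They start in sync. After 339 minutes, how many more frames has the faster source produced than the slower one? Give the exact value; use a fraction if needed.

203400 frames

339 min = 20340 s.
A emits 50 × 20340 = 1017000 frames; B emits 60 × 20340 = 1220400.
Difference = 203400 frames; B is ahead of A.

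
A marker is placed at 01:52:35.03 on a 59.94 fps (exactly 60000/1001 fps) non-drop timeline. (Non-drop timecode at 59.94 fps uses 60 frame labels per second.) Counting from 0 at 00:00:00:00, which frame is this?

405303

Total seconds to the label: (1 × 3600 + 52 × 60 + 35) = 6755.
Frame index = 6755 × 60 + 3 = 405303.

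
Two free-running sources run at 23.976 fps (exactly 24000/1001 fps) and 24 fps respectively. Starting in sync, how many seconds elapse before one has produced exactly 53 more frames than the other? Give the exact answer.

The gap grows by |24 − 24000/1001| = 24/1001 frames per second.
Time for a 53-frame gap: 53 ÷ (24/1001) = 53053/24 s.

53053/24 seconds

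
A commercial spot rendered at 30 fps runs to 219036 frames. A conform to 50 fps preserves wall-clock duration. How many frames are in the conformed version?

365060 frames

Target frames = source frames × (target rate / source rate) = 219036 × (50)/(30) = 219036 × 5/3 = 365060.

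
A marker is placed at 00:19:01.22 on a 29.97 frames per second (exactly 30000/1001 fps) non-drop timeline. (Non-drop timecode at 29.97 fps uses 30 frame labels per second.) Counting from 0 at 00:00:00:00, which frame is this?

frame 34252

Total seconds to the label: (0 × 3600 + 19 × 60 + 1) = 1141.
Frame index = 1141 × 30 + 22 = 34252.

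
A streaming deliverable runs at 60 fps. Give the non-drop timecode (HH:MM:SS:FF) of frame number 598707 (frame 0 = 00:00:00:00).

02:46:18:27

598707 ÷ 60 = 9978 full seconds, remainder 27 frames.
9978 s = 2 h 46 min 18 s.
Timecode: 02:46:18:27.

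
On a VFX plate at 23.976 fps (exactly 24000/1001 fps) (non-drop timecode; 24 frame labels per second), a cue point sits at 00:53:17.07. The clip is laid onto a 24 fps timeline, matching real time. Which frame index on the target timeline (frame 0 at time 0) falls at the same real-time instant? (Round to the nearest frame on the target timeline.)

frame 76812

Source frame index: (0×3600 + 53×60 + 17) × 24 + 7 = 76735.
Real time: 76735 / (24000/1001) = 15362347/4800 s.
Target frame: (15362347/4800) × (24) = 15362347/200 ≈ 76811.735 → 76812.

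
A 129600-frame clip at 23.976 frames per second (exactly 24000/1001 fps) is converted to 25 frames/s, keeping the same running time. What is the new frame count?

135135 frames

Target frames = source frames × (target rate / source rate) = 129600 × (25)/(24000/1001) = 129600 × 1001/960 = 135135.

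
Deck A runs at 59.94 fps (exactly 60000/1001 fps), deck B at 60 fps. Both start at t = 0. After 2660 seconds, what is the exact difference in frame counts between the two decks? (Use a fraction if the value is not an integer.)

22800/143 frames

A emits 60000/1001 × 2660 = 22800000/143 frames; B emits 60 × 2660 = 159600.
Difference = 22800/143 frames (≈ 159.4406); B is ahead of A.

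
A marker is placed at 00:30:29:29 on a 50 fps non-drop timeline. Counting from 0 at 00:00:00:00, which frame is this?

Total seconds to the label: (0 × 3600 + 30 × 60 + 29) = 1829.
Frame index = 1829 × 50 + 29 = 91479.

frame 91479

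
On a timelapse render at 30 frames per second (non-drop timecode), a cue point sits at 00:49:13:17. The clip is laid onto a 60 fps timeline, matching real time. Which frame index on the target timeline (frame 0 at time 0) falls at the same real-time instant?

frame 177214

Source frame index: (0×3600 + 49×60 + 13) × 30 + 17 = 88607.
Real time: 88607 / (30) = 88607/30 s.
Target frame: (88607/30) × (60) = 177214.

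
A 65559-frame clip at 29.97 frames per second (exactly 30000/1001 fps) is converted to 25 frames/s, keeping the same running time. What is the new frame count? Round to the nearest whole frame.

Frames at target rate = 65559 × (25) / (30000/1001) = 21874853/400 ≈ 54687.132.
Nearest whole frame: 54687.

54687 frames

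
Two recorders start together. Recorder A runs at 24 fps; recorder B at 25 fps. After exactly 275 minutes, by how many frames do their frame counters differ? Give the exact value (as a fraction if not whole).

16500 frames

275 min = 16500 s.
A emits 24 × 16500 = 396000 frames; B emits 25 × 16500 = 412500.
Difference = 16500 frames; B is ahead of A.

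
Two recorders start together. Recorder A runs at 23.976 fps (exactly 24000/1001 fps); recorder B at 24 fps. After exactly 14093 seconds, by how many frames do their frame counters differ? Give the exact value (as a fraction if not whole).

A emits 24000/1001 × 14093 = 338232000/1001 frames; B emits 24 × 14093 = 338232.
Difference = 338232/1001 frames (≈ 337.8941); B is ahead of A.

338232/1001 frames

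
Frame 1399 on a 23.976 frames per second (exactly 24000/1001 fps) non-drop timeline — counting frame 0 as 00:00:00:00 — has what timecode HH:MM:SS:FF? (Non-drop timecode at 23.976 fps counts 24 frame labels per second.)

00:00:58:07

1399 ÷ 24 = 58 full seconds, remainder 7 frames.
58 s = 0 h 0 min 58 s.
Timecode: 00:00:58:07.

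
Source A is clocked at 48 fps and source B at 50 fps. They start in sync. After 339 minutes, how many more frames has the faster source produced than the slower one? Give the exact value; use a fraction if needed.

40680 frames

339 min = 20340 s.
A emits 48 × 20340 = 976320 frames; B emits 50 × 20340 = 1017000.
Difference = 40680 frames; B is ahead of A.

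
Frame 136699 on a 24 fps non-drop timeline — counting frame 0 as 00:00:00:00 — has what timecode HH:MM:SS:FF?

136699 ÷ 24 = 5695 full seconds, remainder 19 frames.
5695 s = 1 h 34 min 55 s.
Timecode: 01:34:55:19.

01:34:55:19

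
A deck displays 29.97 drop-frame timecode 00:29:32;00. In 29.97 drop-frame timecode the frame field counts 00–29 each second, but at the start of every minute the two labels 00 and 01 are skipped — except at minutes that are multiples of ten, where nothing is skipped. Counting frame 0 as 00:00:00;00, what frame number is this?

Complete 10-minute blocks: 2, each 17982 frames → 35964.
Remaining 9 whole minutes in the current block: 1800 + 8 × 1798 = 16184 frames.
Within the current minute: 32 × 30 + 0 − 2 = 958 (labels ;00/;01 skipped at this minute). Total = 35964 + 16184 + 958 = 53106.

53106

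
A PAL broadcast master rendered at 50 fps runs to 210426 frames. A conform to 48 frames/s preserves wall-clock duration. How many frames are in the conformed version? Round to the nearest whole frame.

202009 frames

Frames at target rate = 210426 × (48) / (50) = 5050224/25 ≈ 202008.960.
Nearest whole frame: 202009.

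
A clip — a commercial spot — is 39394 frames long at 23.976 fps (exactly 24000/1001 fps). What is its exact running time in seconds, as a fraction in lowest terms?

19716697/12000 seconds

Running time = 39394 ÷ (24000/1001) = 39394 × 1001/24000 = 19716697/12000 s.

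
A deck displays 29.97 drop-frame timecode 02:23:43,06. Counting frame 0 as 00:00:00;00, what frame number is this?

258438

Complete 10-minute blocks: 14, each 17982 frames → 251748.
Remaining 3 whole minutes in the current block: 1800 + 2 × 1798 = 5396 frames.
Within the current minute: 43 × 30 + 6 − 2 = 1294 (labels ;00/;01 skipped at this minute). Total = 251748 + 5396 + 1294 = 258438.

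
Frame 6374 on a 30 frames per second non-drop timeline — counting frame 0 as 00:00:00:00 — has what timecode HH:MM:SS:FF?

6374 ÷ 30 = 212 full seconds, remainder 14 frames.
212 s = 0 h 3 min 32 s.
Timecode: 00:03:32:14.

00:03:32:14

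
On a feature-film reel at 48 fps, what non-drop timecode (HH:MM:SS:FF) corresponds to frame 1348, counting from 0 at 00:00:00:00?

1348 ÷ 48 = 28 full seconds, remainder 4 frames.
28 s = 0 h 0 min 28 s.
Timecode: 00:00:28:04.

00:00:28:04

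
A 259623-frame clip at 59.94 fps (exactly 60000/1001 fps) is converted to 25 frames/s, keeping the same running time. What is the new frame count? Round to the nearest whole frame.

Frames at target rate = 259623 × (25) / (60000/1001) = 86627541/800 ≈ 108284.426.
Nearest whole frame: 108284.

108284 frames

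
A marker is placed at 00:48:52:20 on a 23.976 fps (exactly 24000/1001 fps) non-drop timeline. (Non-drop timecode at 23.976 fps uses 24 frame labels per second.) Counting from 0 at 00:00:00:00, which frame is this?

Total seconds to the label: (0 × 3600 + 48 × 60 + 52) = 2932.
Frame index = 2932 × 24 + 20 = 70388.

frame 70388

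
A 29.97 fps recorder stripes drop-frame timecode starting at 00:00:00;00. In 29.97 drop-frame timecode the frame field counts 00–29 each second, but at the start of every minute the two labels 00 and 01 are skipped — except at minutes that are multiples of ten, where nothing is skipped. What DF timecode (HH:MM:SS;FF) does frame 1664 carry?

Each 10-minute DF block holds 10 × 60 × 30 − 9 × 2 = 17982 frames. 1664 ÷ 17982 → 0 full blocks, remainder 1664.
Within the partial block the first minute is 1800 frames and each further minute 1798, so 0 further minute boundaries passed. Total skipped labels = 18 × 0 + 2 × 0 = 0.
Non-drop label index = 1664 + 0 = 1664; at 30 labels/s that is 00:00:55:14, i.e. DF 00:00:55;14.

00:00:55;14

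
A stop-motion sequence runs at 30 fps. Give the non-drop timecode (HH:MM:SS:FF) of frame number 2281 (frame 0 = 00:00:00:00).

2281 ÷ 30 = 76 full seconds, remainder 1 frame.
76 s = 0 h 1 min 16 s.
Timecode: 00:01:16:01.

00:01:16:01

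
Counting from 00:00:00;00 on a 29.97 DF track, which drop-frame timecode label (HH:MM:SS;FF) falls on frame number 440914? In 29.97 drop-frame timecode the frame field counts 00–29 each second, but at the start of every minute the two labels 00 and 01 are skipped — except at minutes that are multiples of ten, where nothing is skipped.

Each 10-minute DF block holds 10 × 60 × 30 − 9 × 2 = 17982 frames. 440914 ÷ 17982 → 24 full blocks, remainder 9346.
Within the partial block the first minute is 1800 frames and each further minute 1798, so 5 further minute boundaries passed. Total skipped labels = 18 × 24 + 2 × 5 = 442.
Non-drop label index = 440914 + 442 = 441356; at 30 labels/s that is 04:05:11:26, i.e. DF 04:05:11;26.

04:05:11;26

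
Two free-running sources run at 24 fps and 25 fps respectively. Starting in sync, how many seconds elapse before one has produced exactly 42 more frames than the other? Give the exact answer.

The gap grows by |25 − 24| = 1 frame per second.
Time for a 42-frame gap: 42 ÷ (1) = 42 s.

42 seconds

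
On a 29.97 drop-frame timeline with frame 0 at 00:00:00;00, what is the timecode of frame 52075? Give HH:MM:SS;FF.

00:28:57;17

Ten DF minutes hold 17982 frames, so frame 52075 lies in block 2 (frames 35964–53945) with 16111 frames into that block.
The block's first minute is 1800 frames and the rest 1798 each; 16111 frames reaches minute 8, so 2 × 18 + 8 × 2 = 52 labels have been skipped so far.
Adding those back, label number 52075 + 52 = 52127 at 30 labels/s is 1737 s + 17 f = 0 h 28 min 57 s frame 17, i.e. 00:28:57;17.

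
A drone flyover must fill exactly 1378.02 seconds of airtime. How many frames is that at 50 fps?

68901 frames

Frames = 1378.02 × 50 = 68901.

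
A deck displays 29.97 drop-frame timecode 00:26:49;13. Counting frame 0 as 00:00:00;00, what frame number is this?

48235

As if non-drop at 30 labels/s: (0 × 3600 + 26 × 60 + 49) × 30 + 13 = 48283.
Minute boundaries passed: 26; those not divisible by 10: 26 − 2 = 24; dropped labels = 2 × 24 = 48.
Actual frame index = 48283 − 48 = 48235.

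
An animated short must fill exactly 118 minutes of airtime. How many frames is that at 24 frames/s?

118 min = 7080 s.
Frames = 7080 × 24 = 169920.

169920 frames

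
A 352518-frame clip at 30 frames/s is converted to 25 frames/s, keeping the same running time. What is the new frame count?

Target frames = source frames × (target rate / source rate) = 352518 × (25)/(30) = 352518 × 5/6 = 293765.

293765 frames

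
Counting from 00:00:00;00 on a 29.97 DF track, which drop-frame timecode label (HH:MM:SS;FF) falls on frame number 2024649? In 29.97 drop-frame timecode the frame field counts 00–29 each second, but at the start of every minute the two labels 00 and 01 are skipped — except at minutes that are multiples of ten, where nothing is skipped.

18:45:55;25

Each 10-minute DF block holds 10 × 60 × 30 − 9 × 2 = 17982 frames. 2024649 ÷ 17982 → 112 full blocks, remainder 10665.
Within the partial block the first minute is 1800 frames and each further minute 1798, so 5 further minute boundaries passed. Total skipped labels = 18 × 112 + 2 × 5 = 2026.
Non-drop label index = 2024649 + 2026 = 2026675; at 30 labels/s that is 18:45:55:25, i.e. DF 18:45:55;25.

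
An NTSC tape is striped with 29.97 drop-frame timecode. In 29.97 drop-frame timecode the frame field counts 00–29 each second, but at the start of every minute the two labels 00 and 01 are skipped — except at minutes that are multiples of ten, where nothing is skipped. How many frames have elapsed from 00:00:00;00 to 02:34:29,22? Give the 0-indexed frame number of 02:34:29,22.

Complete 10-minute blocks: 15, each 17982 frames → 269730.
Remaining 4 whole minutes in the current block: 1800 + 3 × 1798 = 7194 frames.
Within the current minute: 29 × 30 + 22 − 2 = 890 (labels ;00/;01 skipped at this minute). Total = 269730 + 7194 + 890 = 277814.

277814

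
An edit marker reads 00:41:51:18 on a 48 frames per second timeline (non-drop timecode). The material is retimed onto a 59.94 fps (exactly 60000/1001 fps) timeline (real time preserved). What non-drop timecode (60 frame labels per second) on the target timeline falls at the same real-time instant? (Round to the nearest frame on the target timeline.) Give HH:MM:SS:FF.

00:41:48:52

Source frame index: (0×3600 + 41×60 + 51) × 48 + 18 = 120546.
Real time: 120546 / (48) = 20091/8 s.
Target frame: (20091/8) × (60000/1001) = 150682500/1001 ≈ 150531.968 → 150532.
At 60 labels/s: frame 150532 → 00:41:48:52.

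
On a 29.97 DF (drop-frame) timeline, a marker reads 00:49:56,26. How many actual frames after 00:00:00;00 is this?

89816

As if non-drop at 30 labels/s: (0 × 3600 + 49 × 60 + 56) × 30 + 26 = 89906.
Minute boundaries passed: 49; those not divisible by 10: 49 − 4 = 45; dropped labels = 2 × 45 = 90.
Actual frame index = 89906 − 90 = 89816.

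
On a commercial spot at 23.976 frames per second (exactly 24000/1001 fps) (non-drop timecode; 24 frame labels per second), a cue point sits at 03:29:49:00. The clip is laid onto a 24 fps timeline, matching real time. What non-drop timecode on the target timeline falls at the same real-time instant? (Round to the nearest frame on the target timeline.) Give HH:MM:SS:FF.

03:30:01:14

Source frame index: (3×3600 + 29×60 + 49) × 24 + 0 = 302136.
Real time: 302136 / (24000/1001) = 12601589/1000 s.
Target frame: (12601589/1000) × (24) = 37804767/125 ≈ 302438.136 → 302438.
At 24 labels/s: frame 302438 → 03:30:01:14.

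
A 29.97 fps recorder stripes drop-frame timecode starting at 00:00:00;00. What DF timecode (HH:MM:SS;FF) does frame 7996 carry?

Each 10-minute DF block holds 10 × 60 × 30 − 9 × 2 = 17982 frames. 7996 ÷ 17982 → 0 full blocks, remainder 7996.
Within the partial block the first minute is 1800 frames and each further minute 1798, so 4 further minute boundaries passed. Total skipped labels = 18 × 0 + 2 × 4 = 8.
Non-drop label index = 7996 + 8 = 8004; at 30 labels/s that is 00:04:26:24, i.e. DF 00:04:26;24.

00:04:26;24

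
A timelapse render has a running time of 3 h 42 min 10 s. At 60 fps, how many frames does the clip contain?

799800 frames

3 h 42 min 10 s = 13330 s.
Frames = 13330 × 60 = 799800.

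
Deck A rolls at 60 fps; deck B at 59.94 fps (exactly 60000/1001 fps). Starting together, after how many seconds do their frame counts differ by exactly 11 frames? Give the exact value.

11011/60 seconds

The gap grows by |60000/1001 − 60| = 60/1001 frames per second.
Time for a 11-frame gap: 11 ÷ (60/1001) = 11011/60 s.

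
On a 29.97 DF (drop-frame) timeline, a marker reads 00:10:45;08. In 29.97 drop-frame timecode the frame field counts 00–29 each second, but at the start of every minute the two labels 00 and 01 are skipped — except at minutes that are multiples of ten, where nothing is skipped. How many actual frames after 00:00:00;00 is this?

19340

Complete 10-minute blocks: 1, each 17982 frames → 17982.
Remaining 0 whole minutes in the current block: 0 frames.
Within the current minute: 45 × 30 + 8 = 1358. Total = 17982 + 0 + 1358 = 19340.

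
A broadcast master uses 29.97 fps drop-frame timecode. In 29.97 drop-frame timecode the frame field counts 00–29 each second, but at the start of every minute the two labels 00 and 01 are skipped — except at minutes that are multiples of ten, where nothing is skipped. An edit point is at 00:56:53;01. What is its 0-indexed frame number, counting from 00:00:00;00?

102289

Complete 10-minute blocks: 5, each 17982 frames → 89910.
Remaining 6 whole minutes in the current block: 1800 + 5 × 1798 = 10790 frames.
Within the current minute: 53 × 30 + 1 − 2 = 1589 (labels ;00/;01 skipped at this minute). Total = 89910 + 10790 + 1589 = 102289.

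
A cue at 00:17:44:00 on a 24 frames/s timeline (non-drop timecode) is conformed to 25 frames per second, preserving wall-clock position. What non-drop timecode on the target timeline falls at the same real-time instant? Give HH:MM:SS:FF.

00:17:44:00

Source frame index: (0×3600 + 17×60 + 44) × 24 + 0 = 25536.
Real time: 25536 / (24) = 1064 s.
Target frame: (1064) × (25) = 26600.
At 25 labels/s: frame 26600 → 00:17:44:00.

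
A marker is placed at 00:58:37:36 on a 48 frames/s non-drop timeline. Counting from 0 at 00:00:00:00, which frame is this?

frame 168852

Total seconds to the label: (0 × 3600 + 58 × 60 + 37) = 3517.
Frame index = 3517 × 48 + 36 = 168852.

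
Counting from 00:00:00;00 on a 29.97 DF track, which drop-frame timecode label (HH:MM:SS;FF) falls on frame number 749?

Ten DF minutes hold 17982 frames, so frame 749 lies in block 0 (frames 0–17981) with 749 frames into that block.
The block's first minute is 1800 frames and the rest 1798 each; 749 frames reaches minute 0, so 0 × 18 + 0 × 2 = 0 labels have been skipped so far.
Adding those back, label number 749 + 0 = 749 at 30 labels/s is 24 s + 29 f = 0 h 0 min 24 s frame 29, i.e. 00:00:24;29.

00:00:24;29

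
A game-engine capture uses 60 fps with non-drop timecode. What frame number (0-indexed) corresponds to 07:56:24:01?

1715041

Total seconds to the label: (7 × 3600 + 56 × 60 + 24) = 28584.
Frame index = 28584 × 60 + 1 = 1715041.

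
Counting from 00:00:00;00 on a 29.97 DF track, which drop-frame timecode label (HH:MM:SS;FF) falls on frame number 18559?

Each 10-minute DF block holds 10 × 60 × 30 − 9 × 2 = 17982 frames. 18559 ÷ 17982 → 1 full block, remainder 577.
Within the partial block the first minute is 1800 frames and each further minute 1798, so 0 further minute boundaries passed. Total skipped labels = 18 × 1 + 2 × 0 = 18.
Non-drop label index = 18559 + 18 = 18577; at 30 labels/s that is 00:10:19:07, i.e. DF 00:10:19;07.

00:10:19;07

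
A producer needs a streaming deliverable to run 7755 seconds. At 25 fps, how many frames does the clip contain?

Frames = 7755 × 25 = 193875.

193875 frames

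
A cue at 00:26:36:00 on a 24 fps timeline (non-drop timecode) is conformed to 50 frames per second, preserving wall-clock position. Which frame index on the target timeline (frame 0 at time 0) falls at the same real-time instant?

frame 79800

Source frame index: (0×3600 + 26×60 + 36) × 24 + 0 = 38304.
Real time: 38304 / (24) = 1596 s.
Target frame: (1596) × (50) = 79800.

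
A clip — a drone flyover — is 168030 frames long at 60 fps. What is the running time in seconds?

Running time = 168030 / (60) = 2800.5 s.

2800.5 seconds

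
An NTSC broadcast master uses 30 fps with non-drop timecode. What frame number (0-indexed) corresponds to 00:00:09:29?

Total seconds to the label: (0 × 3600 + 0 × 60 + 9) = 9.
Frame index = 9 × 30 + 29 = 299.

299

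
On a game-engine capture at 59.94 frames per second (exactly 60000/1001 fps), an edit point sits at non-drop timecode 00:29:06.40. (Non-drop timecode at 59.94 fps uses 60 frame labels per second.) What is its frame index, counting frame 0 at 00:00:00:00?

104800

Total seconds to the label: (0 × 3600 + 29 × 60 + 6) = 1746.
Frame index = 1746 × 60 + 40 = 104800.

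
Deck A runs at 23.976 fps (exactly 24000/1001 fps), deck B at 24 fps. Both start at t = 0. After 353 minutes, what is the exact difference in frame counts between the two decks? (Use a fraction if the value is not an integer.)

353 min = 21180 s.
A emits 24000/1001 × 21180 = 508320000/1001 frames; B emits 24 × 21180 = 508320.
Difference = 508320/1001 frames (≈ 507.8122); B is ahead of A.

508320/1001 frames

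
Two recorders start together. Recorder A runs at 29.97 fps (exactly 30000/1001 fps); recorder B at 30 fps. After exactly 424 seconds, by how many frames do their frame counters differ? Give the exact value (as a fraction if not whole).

A emits 30000/1001 × 424 = 12720000/1001 frames; B emits 30 × 424 = 12720.
Difference = 12720/1001 frames (≈ 12.7073); B is ahead of A.

12720/1001 frames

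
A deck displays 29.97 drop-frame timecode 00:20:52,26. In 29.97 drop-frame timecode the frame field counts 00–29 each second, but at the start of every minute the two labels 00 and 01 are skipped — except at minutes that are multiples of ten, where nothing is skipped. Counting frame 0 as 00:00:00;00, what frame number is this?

Complete 10-minute blocks: 2, each 17982 frames → 35964.
Remaining 0 whole minutes in the current block: 0 frames.
Within the current minute: 52 × 30 + 26 = 1586. Total = 35964 + 0 + 1586 = 37550.

37550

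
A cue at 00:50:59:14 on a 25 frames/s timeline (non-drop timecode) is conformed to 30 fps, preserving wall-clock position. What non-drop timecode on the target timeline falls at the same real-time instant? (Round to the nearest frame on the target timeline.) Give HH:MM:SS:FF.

00:50:59:17

Source frame index: (0×3600 + 50×60 + 59) × 25 + 14 = 76489.
Real time: 76489 / (25) = 76489/25 s.
Target frame: (76489/25) × (30) = 458934/5 ≈ 91786.800 → 91787.
At 30 labels/s: frame 91787 → 00:50:59:17.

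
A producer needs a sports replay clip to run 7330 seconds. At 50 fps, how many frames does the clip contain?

366500 frames

Frames = 7330 × 50 = 366500.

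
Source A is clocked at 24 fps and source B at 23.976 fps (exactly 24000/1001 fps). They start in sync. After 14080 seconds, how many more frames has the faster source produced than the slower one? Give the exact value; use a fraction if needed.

A emits 24 × 14080 = 337920 frames; B emits 24000/1001 × 14080 = 30720000/91.
Difference = 30720/91 frames (≈ 337.5824); B is behind A.

30720/91 frames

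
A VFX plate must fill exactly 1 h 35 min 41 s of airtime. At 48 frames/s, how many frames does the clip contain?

1 h 35 min 41 s = 5741 s.
Frames = 5741 × 48 = 275568.

275568 frames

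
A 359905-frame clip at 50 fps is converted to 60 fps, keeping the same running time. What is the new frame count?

Target frames = source frames × (target rate / source rate) = 359905 × (60)/(50) = 359905 × 6/5 = 431886.

431886 frames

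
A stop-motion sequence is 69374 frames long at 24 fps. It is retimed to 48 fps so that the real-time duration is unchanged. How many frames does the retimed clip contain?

Frames at target rate = 69374 × (48) / (24) = 138748.

138748 frames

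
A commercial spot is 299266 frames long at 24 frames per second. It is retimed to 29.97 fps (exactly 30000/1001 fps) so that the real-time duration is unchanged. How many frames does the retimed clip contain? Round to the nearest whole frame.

373709 frames

Frames at target rate = 299266 × (30000/1001) / (24) = 34007500/91 ≈ 373708.791.
Nearest whole frame: 373709.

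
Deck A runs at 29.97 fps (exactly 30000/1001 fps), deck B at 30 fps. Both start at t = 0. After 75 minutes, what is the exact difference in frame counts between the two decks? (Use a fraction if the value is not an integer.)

75 min = 4500 s.
A emits 30000/1001 × 4500 = 135000000/1001 frames; B emits 30 × 4500 = 135000.
Difference = 135000/1001 frames (≈ 134.8651); B is ahead of A.

135000/1001 frames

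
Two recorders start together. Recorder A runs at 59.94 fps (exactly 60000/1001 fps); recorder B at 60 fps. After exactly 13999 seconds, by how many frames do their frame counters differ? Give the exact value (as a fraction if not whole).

839940/1001 frames

A emits 60000/1001 × 13999 = 839940000/1001 frames; B emits 60 × 13999 = 839940.
Difference = 839940/1001 frames (≈ 839.1009); B is ahead of A.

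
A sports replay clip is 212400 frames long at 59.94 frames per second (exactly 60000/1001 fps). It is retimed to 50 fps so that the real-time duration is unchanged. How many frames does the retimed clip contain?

177177 frames

Target frames = source frames × (target rate / source rate) = 212400 × (50)/(60000/1001) = 212400 × 1001/1200 = 177177.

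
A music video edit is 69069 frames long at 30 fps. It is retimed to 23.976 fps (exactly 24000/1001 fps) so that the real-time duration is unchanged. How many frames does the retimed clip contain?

Frames at target rate = 69069 × (24000/1001) / (30) = 55200.

55200 frames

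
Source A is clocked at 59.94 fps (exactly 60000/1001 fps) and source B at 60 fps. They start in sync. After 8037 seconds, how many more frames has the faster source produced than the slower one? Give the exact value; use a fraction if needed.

482220/1001 frames

A emits 60000/1001 × 8037 = 482220000/1001 frames; B emits 60 × 8037 = 482220.
Difference = 482220/1001 frames (≈ 481.7383); B is ahead of A.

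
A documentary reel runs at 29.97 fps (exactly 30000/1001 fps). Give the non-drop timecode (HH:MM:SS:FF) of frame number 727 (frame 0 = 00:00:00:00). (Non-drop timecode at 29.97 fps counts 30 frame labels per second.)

727 ÷ 30 = 24 full seconds, remainder 7 frames.
24 s = 0 h 0 min 24 s.
Timecode: 00:00:24:07.

00:00:24:07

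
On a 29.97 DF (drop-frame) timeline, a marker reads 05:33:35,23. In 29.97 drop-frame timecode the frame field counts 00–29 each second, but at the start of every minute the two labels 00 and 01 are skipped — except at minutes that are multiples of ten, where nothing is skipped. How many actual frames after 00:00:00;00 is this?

599873

As if non-drop at 30 labels/s: (5 × 3600 + 33 × 60 + 35) × 30 + 23 = 600473.
Minute boundaries passed: 333; those not divisible by 10: 333 − 33 = 300; dropped labels = 2 × 300 = 600.
Actual frame index = 600473 − 600 = 599873.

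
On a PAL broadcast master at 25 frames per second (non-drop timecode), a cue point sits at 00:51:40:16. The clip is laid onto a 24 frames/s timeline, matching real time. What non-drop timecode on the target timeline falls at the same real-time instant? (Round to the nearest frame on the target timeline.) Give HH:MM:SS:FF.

00:51:40:15

Source frame index: (0×3600 + 51×60 + 40) × 25 + 16 = 77516.
Real time: 77516 / (25) = 77516/25 s.
Target frame: (77516/25) × (24) = 1860384/25 ≈ 74415.360 → 74415.
At 24 labels/s: frame 74415 → 00:51:40:15.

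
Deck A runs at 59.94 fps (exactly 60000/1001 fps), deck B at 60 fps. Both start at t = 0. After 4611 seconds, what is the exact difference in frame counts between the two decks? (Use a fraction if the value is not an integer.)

A emits 60000/1001 × 4611 = 276660000/1001 frames; B emits 60 × 4611 = 276660.
Difference = 276660/1001 frames (≈ 276.3836); B is ahead of A.

276660/1001 frames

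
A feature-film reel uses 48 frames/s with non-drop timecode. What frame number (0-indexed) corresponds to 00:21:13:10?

Total seconds to the label: (0 × 3600 + 21 × 60 + 13) = 1273.
Frame index = 1273 × 48 + 10 = 61114.

frame 61114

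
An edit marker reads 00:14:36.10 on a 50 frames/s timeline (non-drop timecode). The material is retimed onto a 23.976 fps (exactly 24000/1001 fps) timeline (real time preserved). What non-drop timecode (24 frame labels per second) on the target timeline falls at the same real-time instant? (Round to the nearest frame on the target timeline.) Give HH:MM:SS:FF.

Source frame index: (0×3600 + 14×60 + 36) × 50 + 10 = 43810.
Real time: 43810 / (50) = 4381/5 s.
Target frame: (4381/5) × (24000/1001) = 1617600/77 ≈ 21007.792 → 21008.
At 24 labels/s: frame 21008 → 00:14:35:08.

00:14:35:08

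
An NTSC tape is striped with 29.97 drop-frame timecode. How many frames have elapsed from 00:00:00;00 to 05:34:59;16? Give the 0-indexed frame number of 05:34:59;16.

602384

As if non-drop at 30 labels/s: (5 × 3600 + 34 × 60 + 59) × 30 + 16 = 602986.
Minute boundaries passed: 334; those not divisible by 10: 334 − 33 = 301; dropped labels = 2 × 301 = 602.
Actual frame index = 602986 − 602 = 602384.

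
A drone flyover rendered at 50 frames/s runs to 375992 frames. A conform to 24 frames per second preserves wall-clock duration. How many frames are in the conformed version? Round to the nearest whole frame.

180476 frames

Frames at target rate = 375992 × (24) / (50) = 4511904/25 ≈ 180476.160.
Nearest whole frame: 180476.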